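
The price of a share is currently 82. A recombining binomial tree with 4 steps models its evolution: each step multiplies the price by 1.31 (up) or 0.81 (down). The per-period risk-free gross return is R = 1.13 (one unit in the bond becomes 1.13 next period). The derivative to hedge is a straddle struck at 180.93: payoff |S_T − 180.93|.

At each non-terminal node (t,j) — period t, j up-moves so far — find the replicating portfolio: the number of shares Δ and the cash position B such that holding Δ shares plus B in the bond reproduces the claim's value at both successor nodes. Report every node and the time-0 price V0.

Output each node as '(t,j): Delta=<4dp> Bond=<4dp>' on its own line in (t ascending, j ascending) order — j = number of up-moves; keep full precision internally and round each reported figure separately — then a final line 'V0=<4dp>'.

(0,0): Delta=-0.4633 Bond=79.4209
(1,0): Delta=-1.0000 Bond=125.3936
(1,1): Delta=-0.2766 Bond=69.6936
(2,0): Delta=-1.0000 Bond=141.6947
(2,1): Delta=-1.0000 Bond=141.6947
(2,2): Delta=-0.0250 Bond=43.3495
(3,0): Delta=-1.0000 Bond=160.1150
(3,1): Delta=-1.0000 Bond=160.1150
(3,2): Delta=-1.0000 Bond=160.1150
(3,3): Delta=0.3141 Bond=-13.5258
V0=41.4307

Under the risk-neutral measure, an up-move has probability p* = (R−d)/(u−d) = 0.6400 and values discount at R = 1.13.
Payoff layer (t=4): V(4,0)=145.6317, V(4,1)=123.8426, V(4,2)=88.6035, V(4,3)=31.6118, V(4,4)=60.5599
Node (3,0) S=43.5782: V=(p*·123.8426+(1−p*)·145.6317)/1.13=116.5369; Δ=(123.8426−145.6317)/(57.0874−35.2983)=-1.0000; B=V−Δ·S=160.1150
Node (3,1) S=70.4783: V=(p*·88.6035+(1−p*)·123.8426)/1.13=89.6368; Δ=(88.6035−123.8426)/(92.3265−57.0874)=-1.0000; B=V−Δ·S=160.1150
Node (3,2) S=113.9834: V=(p*·31.6118+(1−p*)·88.6035)/1.13=46.1317; Δ=(31.6118−88.6035)/(149.3182−92.3265)=-1.0000; B=V−Δ·S=160.1150
Node (3,3) S=184.3435: V=(p*·60.5599+(1−p*)·31.6118)/1.13=44.3704; Δ=(60.5599−31.6118)/(241.4899−149.3182)=0.3141; B=V−Δ·S=-13.5258
Node (2,0) S=53.8002: V=(p*·89.6368+(1−p*)·116.5369)/1.13=87.8945; Δ=(89.6368−116.5369)/(70.4783−43.5782)=-1.0000; B=V−Δ·S=141.6947
Node (2,1) S=87.0102: V=(p*·46.1317+(1−p*)·89.6368)/1.13=54.6845; Δ=(46.1317−89.6368)/(113.9834−70.4783)=-1.0000; B=V−Δ·S=141.6947
Node (2,2) S=140.7202: V=(p*·44.3704+(1−p*)·46.1317)/1.13=39.8270; Δ=(44.3704−46.1317)/(184.3435−113.9834)=-0.0250; B=V−Δ·S=43.3495
Node (1,0) S=66.4200: V=(p*·54.6845+(1−p*)·87.8945)/1.13=58.9736; Δ=(54.6845−87.8945)/(87.0102−53.8002)=-1.0000; B=V−Δ·S=125.3936
Node (1,1) S=107.4200: V=(p*·39.8270+(1−p*)·54.6845)/1.13=39.9785; Δ=(39.8270−54.6845)/(140.7202−87.0102)=-0.2766; B=V−Δ·S=69.6936
Node (0,0) S=82.0000: V=(p*·39.9785+(1−p*)·58.9736)/1.13=41.4307; Δ=(39.9785−58.9736)/(107.4200−66.4200)=-0.4633; B=V−Δ·S=79.4209
Each (Δ,B) replicates both successor values, so the strategy is self-financing and V0 is arbitrage-free.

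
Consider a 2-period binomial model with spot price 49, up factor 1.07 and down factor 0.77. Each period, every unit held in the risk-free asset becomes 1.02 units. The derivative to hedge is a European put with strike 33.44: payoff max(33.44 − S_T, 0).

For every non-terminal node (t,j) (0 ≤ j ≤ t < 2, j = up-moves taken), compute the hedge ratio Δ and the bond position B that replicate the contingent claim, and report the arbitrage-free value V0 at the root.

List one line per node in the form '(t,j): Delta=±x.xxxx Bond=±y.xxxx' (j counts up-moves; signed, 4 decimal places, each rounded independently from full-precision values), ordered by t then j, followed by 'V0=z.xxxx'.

The replicating-portfolio and risk-neutral prices coincide; use p* = (1.02−0.77)/(1.07−0.77) = 0.8333 for the latter.
At expiry t=2: V(2,0)=4.3879, V(2,1)=0.0000, V(2,2)=0.0000
  t=1,j=0: stock 37.7300 → up 40.3711 (V=0.0000), down 29.0521 (V=4.3879). Price 0.7170; hedge Δ=-0.3877, bond B=15.3433.
  t=1,j=1: stock 52.4300 → up 56.1001 (V=0.0000), down 40.3711 (V=0.0000). Price 0.0000; hedge Δ=0.0000, bond B=0.0000.
  t=0,j=0: stock 49.0000 → up 52.4300 (V=0.0000), down 37.7300 (V=0.7170). Price 0.1172; hedge Δ=-0.0488, bond B=2.5071.
Self-financing check: at every node Δ·S+B equals the discounted successor values.

(0,0): Delta=-0.0488 Bond=2.5071
(1,0): Delta=-0.3877 Bond=15.3433
(1,1): Delta=0.0000 Bond=0.0000
V0=0.1172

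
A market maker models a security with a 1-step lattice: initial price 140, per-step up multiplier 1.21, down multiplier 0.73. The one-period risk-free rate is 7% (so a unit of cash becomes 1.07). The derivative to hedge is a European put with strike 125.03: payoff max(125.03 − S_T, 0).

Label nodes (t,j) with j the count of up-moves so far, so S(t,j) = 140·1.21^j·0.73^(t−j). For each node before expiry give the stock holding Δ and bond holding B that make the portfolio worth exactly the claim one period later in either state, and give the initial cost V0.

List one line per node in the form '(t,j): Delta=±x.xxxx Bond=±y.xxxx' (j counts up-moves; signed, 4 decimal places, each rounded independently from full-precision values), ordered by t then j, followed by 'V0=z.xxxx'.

(0,0): Delta=-0.3397 Bond=53.7856
V0=6.2231

No-arbitrage ⇒ martingale measure with p* = (R−d)/(u−d) = 0.7083.
Payoff layer (t=1): V(1,0)=22.8300, V(1,1)=0.0000
  t=0,j=0: stock 140.0000 → up 169.4000 (V=0.0000), down 102.2000 (V=22.8300). Price 6.2231; hedge Δ=-0.3397, bond B=53.7856.
Root portfolio cost Δ·140+B reproduces V0=6.2231.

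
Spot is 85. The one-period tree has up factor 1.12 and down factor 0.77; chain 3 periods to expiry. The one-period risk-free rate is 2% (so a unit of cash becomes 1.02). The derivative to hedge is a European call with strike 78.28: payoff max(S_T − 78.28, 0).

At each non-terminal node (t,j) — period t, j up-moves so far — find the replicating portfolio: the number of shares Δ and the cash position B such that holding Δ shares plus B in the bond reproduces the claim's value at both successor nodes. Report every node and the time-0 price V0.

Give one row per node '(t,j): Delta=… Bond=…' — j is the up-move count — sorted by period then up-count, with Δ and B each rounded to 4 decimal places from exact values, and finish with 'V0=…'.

The replicating-portfolio and risk-neutral prices coincide; use p* = (1.02−0.77)/(1.12−0.77) = 0.7143 for the latter.
Payoff layer (t=3): V(3,0)=0.0000, V(3,1)=0.0000, V(3,2)=3.8205, V(3,3)=41.1389
  t=2,j=0: stock 50.3965 → up 56.4441 (V=0.0000), down 38.8053 (V=0.0000). Price 0.0000; hedge Δ=0.0000, bond B=0.0000.
  t=2,j=1: stock 73.3040 → up 82.1005 (V=3.8205), down 56.4441 (V=0.0000). Price 2.6754; hedge Δ=0.1489, bond B=-8.2403.
  t=2,j=2: stock 106.6240 → up 119.4189 (V=41.1389), down 82.1005 (V=3.8205). Price 29.8789; hedge Δ=1.0000, bond B=-76.7451.
  t=1,j=0: stock 65.4500 → up 73.3040 (V=2.6754), down 50.3965 (V=0.0000). Price 1.8735; hedge Δ=0.1168, bond B=-5.7705.
  t=1,j=1: stock 95.2000 → up 106.6240 (V=29.8789), down 73.3040 (V=2.6754). Price 21.6730; hedge Δ=0.8164, bond B=-56.0513.
  t=0,j=0: stock 85.0000 → up 95.2000 (V=21.6730), down 65.4500 (V=1.8735). Price 15.7020; hedge Δ=0.6655, bond B=-40.8680.
Root portfolio cost Δ·85+B reproduces V0=15.7020.

(0,0): Delta=0.6655 Bond=-40.8680
(1,0): Delta=0.1168 Bond=-5.7705
(1,1): Delta=0.8164 Bond=-56.0513
(2,0): Delta=0.0000 Bond=0.0000
(2,1): Delta=0.1489 Bond=-8.2403
(2,2): Delta=1.0000 Bond=-76.7451
V0=15.7020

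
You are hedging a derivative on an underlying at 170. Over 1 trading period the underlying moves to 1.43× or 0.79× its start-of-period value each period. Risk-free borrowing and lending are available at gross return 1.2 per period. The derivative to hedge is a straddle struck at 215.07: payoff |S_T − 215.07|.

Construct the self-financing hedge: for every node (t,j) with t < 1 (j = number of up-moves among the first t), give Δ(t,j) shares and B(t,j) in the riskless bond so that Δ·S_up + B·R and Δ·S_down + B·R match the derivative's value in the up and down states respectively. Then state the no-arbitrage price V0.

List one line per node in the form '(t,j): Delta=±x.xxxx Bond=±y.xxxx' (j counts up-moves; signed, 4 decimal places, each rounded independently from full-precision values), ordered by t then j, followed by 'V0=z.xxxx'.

No-arbitrage ⇒ martingale measure with p* = (R−d)/(u−d) = 0.6406.
Terminal values V(1,·): V(1,0)=80.7700, V(1,1)=28.0300
Node (0,0) S=170.0000: V=(p*·28.0300+(1−p*)·80.7700)/1.2=39.1529; Δ=(28.0300−80.7700)/(243.1000−134.3000)=-0.4847; B=V−Δ·S=121.5591
Check: Δ(0,0)·S0 + B(0,0) = 39.1529 = V0.

(0,0): Delta=-0.4847 Bond=121.5591
V0=39.1529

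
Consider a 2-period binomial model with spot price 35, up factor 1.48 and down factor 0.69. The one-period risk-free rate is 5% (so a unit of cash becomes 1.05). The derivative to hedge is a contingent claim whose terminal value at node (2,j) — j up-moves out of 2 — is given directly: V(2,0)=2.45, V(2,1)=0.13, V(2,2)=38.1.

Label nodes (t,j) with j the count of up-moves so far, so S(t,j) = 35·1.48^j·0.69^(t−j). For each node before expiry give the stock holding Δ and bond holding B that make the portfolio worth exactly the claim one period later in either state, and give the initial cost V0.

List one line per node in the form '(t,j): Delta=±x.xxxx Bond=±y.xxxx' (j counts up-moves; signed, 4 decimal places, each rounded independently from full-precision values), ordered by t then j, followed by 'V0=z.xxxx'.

(0,0): Delta=0.5525 Bond=-11.4438
(1,0): Delta=-0.1216 Bond=4.2632
(1,1): Delta=0.9279 Bond=-31.4606
V0=7.8931

Since d<R<u, set p* = (R−d)/(u−d) = 0.4557; price each node as the discounted p*-expectation of its children.
Payoff layer (t=2): V(2,0)=2.4500, V(2,1)=0.1300, V(2,2)=38.1000
Node (1,0) S=24.1500: V=(p*·0.1300+(1−p*)·2.4500)/1.05=1.3265; Δ=(0.1300−2.4500)/(35.7420−16.6635)=-0.1216; B=V−Δ·S=4.2632
Node (1,1) S=51.8000: V=(p*·38.1000+(1−p*)·0.1300)/1.05=16.6027; Δ=(38.1000−0.1300)/(76.6640−35.7420)=0.9279; B=V−Δ·S=-31.4606
Node (0,0) S=35.0000: V=(p*·16.6027+(1−p*)·1.3265)/1.05=7.8931; Δ=(16.6027−1.3265)/(51.8000−24.1500)=0.5525; B=V−Δ·S=-11.4438
Root portfolio cost Δ·35+B reproduces V0=7.8931.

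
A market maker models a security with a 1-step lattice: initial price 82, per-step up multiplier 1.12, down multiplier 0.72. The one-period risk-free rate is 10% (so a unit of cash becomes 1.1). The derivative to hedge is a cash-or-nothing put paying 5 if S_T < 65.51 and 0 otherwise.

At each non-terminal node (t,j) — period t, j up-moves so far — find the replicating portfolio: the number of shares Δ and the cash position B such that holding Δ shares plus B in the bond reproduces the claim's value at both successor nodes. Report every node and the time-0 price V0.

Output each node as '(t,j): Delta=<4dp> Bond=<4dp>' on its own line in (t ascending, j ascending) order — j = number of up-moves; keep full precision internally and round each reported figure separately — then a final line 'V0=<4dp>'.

(0,0): Delta=-0.1524 Bond=12.7273
V0=0.2273

The replicating-portfolio and risk-neutral prices coincide; use p* = (1.1−0.72)/(1.12−0.72) = 0.9500 for the latter.
At expiry t=1: V(1,0)=5.0000, V(1,1)=0.0000
  t=0,j=0: stock 82.0000 → up 91.8400 (V=0.0000), down 59.0400 (V=5.0000). Price 0.2273; hedge Δ=-0.1524, bond B=12.7273.
Self-financing check: at every node Δ·S+B equals the discounted successor values.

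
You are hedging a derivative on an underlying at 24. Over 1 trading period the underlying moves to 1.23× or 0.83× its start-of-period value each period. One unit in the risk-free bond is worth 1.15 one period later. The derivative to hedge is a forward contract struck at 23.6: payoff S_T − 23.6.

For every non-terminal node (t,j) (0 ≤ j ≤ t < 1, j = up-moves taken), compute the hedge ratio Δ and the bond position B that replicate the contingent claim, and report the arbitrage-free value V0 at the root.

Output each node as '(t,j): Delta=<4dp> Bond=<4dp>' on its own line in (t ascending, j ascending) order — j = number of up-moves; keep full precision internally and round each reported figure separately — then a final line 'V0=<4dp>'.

(0,0): Delta=1.0000 Bond=-20.5217
V0=3.4783

Risk-neutral probability p* = (R−d)/(u−d) = (1.15−0.83)/(1.23−0.83) = 0.8000.
Terminal payoffs: V(1,0)=-3.6800, V(1,1)=5.9200
  t=0,j=0: stock 24.0000 → up 29.5200 (V=5.9200), down 19.9200 (V=-3.6800). Price 3.4783; hedge Δ=1.0000, bond B=-20.5217.
Each (Δ,B) replicates both successor values, so the strategy is self-financing and V0 is arbitrage-free.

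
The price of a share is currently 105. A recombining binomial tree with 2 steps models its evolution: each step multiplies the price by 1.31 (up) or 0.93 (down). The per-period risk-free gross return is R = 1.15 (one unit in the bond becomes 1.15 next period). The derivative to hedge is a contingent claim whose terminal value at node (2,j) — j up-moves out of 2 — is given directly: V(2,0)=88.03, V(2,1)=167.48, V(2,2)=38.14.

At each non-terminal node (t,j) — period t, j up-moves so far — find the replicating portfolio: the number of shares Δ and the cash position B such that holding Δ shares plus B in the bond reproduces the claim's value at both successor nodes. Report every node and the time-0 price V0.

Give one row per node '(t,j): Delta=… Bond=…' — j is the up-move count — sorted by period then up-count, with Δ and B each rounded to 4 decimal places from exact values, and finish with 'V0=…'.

Since d<R<u, set p* = (R−d)/(u−d) = 0.5789; price each node as the discounted p*-expectation of its children.
Terminal payoffs: V(2,0)=88.0300, V(2,1)=167.4800, V(2,2)=38.1400
(1,0): S=97.6500. Δ = (V_up−V_dn)/(S_up−S_dn) = (167.4800−88.0300)/(127.9215−90.8145) = 2.1411. V = [p*·167.4800 + (1−p*)·88.0300]/1.15 = 116.5455. B = V − Δ·S = -92.5334.
(1,1): S=137.5500. Δ = (V_up−V_dn)/(S_up−S_dn) = (38.1400−167.4800)/(180.1905−127.9215) = -2.4745. V = [p*·38.1400 + (1−p*)·167.4800]/1.15 = 80.5208. B = V − Δ·S = 420.8892.
(0,0): S=105.0000. Δ = (V_up−V_dn)/(S_up−S_dn) = (80.5208−116.5455)/(137.5500−97.6500) = -0.9029. V = [p*·80.5208 + (1−p*)·116.5455]/1.15 = 83.2079. B = V − Δ·S = 178.0098.
Each (Δ,B) replicates both successor values, so the strategy is self-financing and V0 is arbitrage-free.

(0,0): Delta=-0.9029 Bond=178.0098
(1,0): Delta=2.1411 Bond=-92.5334
(1,1): Delta=-2.4745 Bond=420.8892
V0=83.2079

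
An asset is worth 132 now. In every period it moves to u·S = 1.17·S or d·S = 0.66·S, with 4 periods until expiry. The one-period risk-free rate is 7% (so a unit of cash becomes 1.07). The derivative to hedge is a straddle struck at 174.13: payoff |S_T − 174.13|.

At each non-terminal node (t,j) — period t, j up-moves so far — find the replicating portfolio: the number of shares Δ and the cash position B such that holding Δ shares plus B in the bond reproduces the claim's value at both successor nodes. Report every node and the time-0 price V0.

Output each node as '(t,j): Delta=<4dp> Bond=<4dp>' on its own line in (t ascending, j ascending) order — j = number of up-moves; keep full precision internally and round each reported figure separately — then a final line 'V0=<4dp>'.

Risk-neutral probability p* = (R−d)/(u−d) = (1.07−0.66)/(1.17−0.66) = 0.8039.
Terminal payoffs: V(4,0)=149.0833, V(4,1)=129.7291, V(4,2)=95.4193, V(4,3)=34.5975, V(4,4)=73.2231
(3,0): S=37.9495. Δ = (V_up−V_dn)/(S_up−S_dn) = (129.7291−149.0833)/(44.4009−25.0467) = -1.0000. V = [p*·129.7291 + (1−p*)·149.0833]/1.07 = 124.7888. B = V − Δ·S = 162.7383.
(3,1): S=67.2741. Δ = (V_up−V_dn)/(S_up−S_dn) = (95.4193−129.7291)/(78.7107−44.4009) = -1.0000. V = [p*·95.4193 + (1−p*)·129.7291]/1.07 = 95.4643. B = V − Δ·S = 162.7383.
(3,2): S=119.2586. Δ = (V_up−V_dn)/(S_up−S_dn) = (34.5975−95.4193)/(139.5325−78.7107) = -1.0000. V = [p*·34.5975 + (1−p*)·95.4193]/1.07 = 43.4797. B = V − Δ·S = 162.7383.
(3,3): S=211.4129. Δ = (V_up−V_dn)/(S_up−S_dn) = (73.2231−34.5975)/(247.3531−139.5325) = 0.3582. V = [p*·73.2231 + (1−p*)·34.5975]/1.07 = 61.3546. B = V − Δ·S = -14.3819.
(2,0): S=57.4992. Δ = (V_up−V_dn)/(S_up−S_dn) = (95.4643−124.7888)/(67.2741−37.9495) = -1.0000. V = [p*·95.4643 + (1−p*)·124.7888]/1.07 = 94.5927. B = V − Δ·S = 152.0919.
(2,1): S=101.9304. Δ = (V_up−V_dn)/(S_up−S_dn) = (43.4797−95.4643)/(119.2586−67.2741) = -1.0000. V = [p*·43.4797 + (1−p*)·95.4643]/1.07 = 50.1615. B = V − Δ·S = 152.0919.
(2,2): S=180.6948. Δ = (V_up−V_dn)/(S_up−S_dn) = (61.3546−43.4797)/(211.4129−119.2586) = 0.1940. V = [p*·61.3546 + (1−p*)·43.4797]/1.07 = 54.0652. B = V − Δ·S = 19.0164.
(1,0): S=87.1200. Δ = (V_up−V_dn)/(S_up−S_dn) = (50.1615−94.5927)/(101.9304−57.4992) = -1.0000. V = [p*·50.1615 + (1−p*)·94.5927]/1.07 = 55.0219. B = V − Δ·S = 142.1419.
(1,1): S=154.4400. Δ = (V_up−V_dn)/(S_up−S_dn) = (54.0652−50.1615)/(180.6948−101.9304) = 0.0496. V = [p*·54.0652 + (1−p*)·50.1615]/1.07 = 49.8129. B = V − Δ·S = 42.1585.
(0,0): S=132.0000. Δ = (V_up−V_dn)/(S_up−S_dn) = (49.8129−55.0219)/(154.4400−87.1200) = -0.0774. V = [p*·49.8129 + (1−p*)·55.0219]/1.07 = 47.5086. B = V − Δ·S = 57.7225.
The time-0 hedge costs 47.5086, which is the no-arbitrage price.

(0,0): Delta=-0.0774 Bond=57.7225
(1,0): Delta=-1.0000 Bond=142.1419
(1,1): Delta=0.0496 Bond=42.1585
(2,0): Delta=-1.0000 Bond=152.0919
(2,1): Delta=-1.0000 Bond=152.0919
(2,2): Delta=0.1940 Bond=19.0164
(3,0): Delta=-1.0000 Bond=162.7383
(3,1): Delta=-1.0000 Bond=162.7383
(3,2): Delta=-1.0000 Bond=162.7383
(3,3): Delta=0.3582 Bond=-14.3819
V0=47.5086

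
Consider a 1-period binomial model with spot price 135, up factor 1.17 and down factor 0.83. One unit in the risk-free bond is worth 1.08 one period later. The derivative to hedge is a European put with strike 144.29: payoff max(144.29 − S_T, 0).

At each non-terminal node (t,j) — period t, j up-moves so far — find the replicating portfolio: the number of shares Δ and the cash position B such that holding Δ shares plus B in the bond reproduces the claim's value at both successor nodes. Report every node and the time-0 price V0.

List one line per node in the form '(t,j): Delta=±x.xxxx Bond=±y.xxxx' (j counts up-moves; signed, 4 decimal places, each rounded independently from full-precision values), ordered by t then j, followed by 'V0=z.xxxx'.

The replicating-portfolio and risk-neutral prices coincide; use p* = (1.08−0.83)/(1.17−0.83) = 0.7353 for the latter.
Terminal values V(1,·): V(1,0)=32.2400, V(1,1)=0.0000
Node (0,0) S=135.0000: V=(p*·0.0000+(1−p*)·32.2400)/1.08=7.9020; Δ=(0.0000−32.2400)/(157.9500−112.0500)=-0.7024; B=V−Δ·S=102.7255
Check: Δ(0,0)·S0 + B(0,0) = 7.9020 = V0.

(0,0): Delta=-0.7024 Bond=102.7255
V0=7.9020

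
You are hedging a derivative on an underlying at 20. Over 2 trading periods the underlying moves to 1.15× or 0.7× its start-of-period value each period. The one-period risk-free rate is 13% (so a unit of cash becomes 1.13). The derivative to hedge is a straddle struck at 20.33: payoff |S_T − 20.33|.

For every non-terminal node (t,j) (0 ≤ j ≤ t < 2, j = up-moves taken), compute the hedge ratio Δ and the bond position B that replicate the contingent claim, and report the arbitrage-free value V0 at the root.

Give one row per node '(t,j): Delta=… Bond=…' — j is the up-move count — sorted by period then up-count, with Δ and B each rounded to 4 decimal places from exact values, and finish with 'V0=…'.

No-arbitrage ⇒ martingale measure with p* = (R−d)/(u−d) = 0.9556.
At expiry t=2: V(2,0)=10.5300, V(2,1)=4.2300, V(2,2)=6.1200
(1,0): S=14.0000. Δ = (V_up−V_dn)/(S_up−S_dn) = (4.2300−10.5300)/(16.1000−9.8000) = -1.0000. V = [p*·4.2300 + (1−p*)·10.5300]/1.13 = 3.9912. B = V − Δ·S = 17.9912.
(1,1): S=23.0000. Δ = (V_up−V_dn)/(S_up−S_dn) = (6.1200−4.2300)/(26.4500−16.1000) = 0.1826. V = [p*·6.1200 + (1−p*)·4.2300]/1.13 = 5.3416. B = V − Δ·S = 1.1416.
(0,0): S=20.0000. Δ = (V_up−V_dn)/(S_up−S_dn) = (5.3416−3.9912)/(23.0000−14.0000) = 0.1500. V = [p*·5.3416 + (1−p*)·3.9912]/1.13 = 4.6740. B = V − Δ·S = 1.6730.
Self-financing check: at every node Δ·S+B equals the discounted successor values.

(0,0): Delta=0.1500 Bond=1.6730
(1,0): Delta=-1.0000 Bond=17.9912
(1,1): Delta=0.1826 Bond=1.1416
V0=4.6740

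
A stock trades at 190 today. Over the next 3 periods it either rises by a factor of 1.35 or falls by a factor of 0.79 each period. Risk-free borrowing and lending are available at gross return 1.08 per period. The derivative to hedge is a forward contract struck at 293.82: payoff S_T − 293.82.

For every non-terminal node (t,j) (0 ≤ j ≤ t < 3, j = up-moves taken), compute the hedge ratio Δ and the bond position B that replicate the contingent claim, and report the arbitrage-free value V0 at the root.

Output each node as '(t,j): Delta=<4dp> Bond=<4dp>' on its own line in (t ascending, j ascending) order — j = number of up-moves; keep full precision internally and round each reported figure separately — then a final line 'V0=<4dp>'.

Under the risk-neutral measure, an up-move has probability p* = (R−d)/(u−d) = 0.5179 and values discount at R = 1.08.
Terminal values V(3,·): V(3,0)=-200.1426, V(3,1)=-133.7383, V(3,2)=-20.2627, V(3,3)=173.6513
Node (2,0) S=118.5790: V=(p*·-133.7383+(1−p*)·-200.1426)/1.08=-153.4766; Δ=(-133.7383−-200.1426)/(160.0817−93.6774)=1.0000; B=V−Δ·S=-272.0556
Node (2,1) S=202.6350: V=(p*·-20.2627+(1−p*)·-133.7383)/1.08=-69.4206; Δ=(-20.2627−-133.7383)/(273.5573−160.0817)=1.0000; B=V−Δ·S=-272.0556
Node (2,2) S=346.2750: V=(p*·173.6513+(1−p*)·-20.2627)/1.08=74.2194; Δ=(173.6513−-20.2627)/(467.4713−273.5573)=1.0000; B=V−Δ·S=-272.0556
Node (1,0) S=150.1000: V=(p*·-69.4206+(1−p*)·-153.4766)/1.08=-101.8033; Δ=(-69.4206−-153.4766)/(202.6350−118.5790)=1.0000; B=V−Δ·S=-251.9033
Node (1,1) S=256.5000: V=(p*·74.2194+(1−p*)·-69.4206)/1.08=4.5967; Δ=(74.2194−-69.4206)/(346.2750−202.6350)=1.0000; B=V−Δ·S=-251.9033
Node (0,0) S=190.0000: V=(p*·4.5967+(1−p*)·-101.8033)/1.08=-43.2438; Δ=(4.5967−-101.8033)/(256.5000−150.1000)=1.0000; B=V−Δ·S=-233.2438
Self-financing check: at every node Δ·S+B equals the discounted successor values.

(0,0): Delta=1.0000 Bond=-233.2438
(1,0): Delta=1.0000 Bond=-251.9033
(1,1): Delta=1.0000 Bond=-251.9033
(2,0): Delta=1.0000 Bond=-272.0556
(2,1): Delta=1.0000 Bond=-272.0556
(2,2): Delta=1.0000 Bond=-272.0556
V0=-43.2438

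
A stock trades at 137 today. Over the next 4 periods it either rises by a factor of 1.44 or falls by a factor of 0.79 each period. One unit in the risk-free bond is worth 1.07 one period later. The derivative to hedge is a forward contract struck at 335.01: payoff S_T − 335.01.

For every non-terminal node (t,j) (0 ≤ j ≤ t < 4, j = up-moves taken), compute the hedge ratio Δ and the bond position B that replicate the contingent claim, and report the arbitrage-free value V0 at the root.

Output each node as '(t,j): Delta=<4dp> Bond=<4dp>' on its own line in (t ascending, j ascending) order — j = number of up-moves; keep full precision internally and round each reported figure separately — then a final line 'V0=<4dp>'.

No-arbitrage ⇒ martingale measure with p* = (R−d)/(u−d) = 0.4308.
Terminal values V(4,·): V(4,0)=-281.6484, V(4,1)=-237.7433, V(4,2)=-157.7137, V(4,3)=-11.8370, V(4,4)=254.0649
Node (3,0) S=67.5463: V=(p*·-237.7433+(1−p*)·-281.6484)/1.07=-245.5471; Δ=(-237.7433−-281.6484)/(97.2667−53.3616)=1.0000; B=V−Δ·S=-313.0935
Node (3,1) S=123.1224: V=(p*·-157.7137+(1−p*)·-237.7433)/1.07=-189.9710; Δ=(-157.7137−-237.7433)/(177.2963−97.2667)=1.0000; B=V−Δ·S=-313.0935
Node (3,2) S=224.4257: V=(p*·-11.8370+(1−p*)·-157.7137)/1.07=-88.6677; Δ=(-11.8370−-157.7137)/(323.1730−177.2963)=1.0000; B=V−Δ·S=-313.0935
Node (3,3) S=409.0798: V=(p*·254.0649+(1−p*)·-11.8370)/1.07=95.9864; Δ=(254.0649−-11.8370)/(589.0749−323.1730)=1.0000; B=V−Δ·S=-313.0935
Node (2,0) S=85.5017: V=(p*·-189.9710+(1−p*)·-245.5471)/1.07=-207.1090; Δ=(-189.9710−-245.5471)/(123.1224−67.5463)=1.0000; B=V−Δ·S=-292.6107
Node (2,1) S=155.8512: V=(p*·-88.6677+(1−p*)·-189.9710)/1.07=-136.7595; Δ=(-88.6677−-189.9710)/(224.4257−123.1224)=1.0000; B=V−Δ·S=-292.6107
Node (2,2) S=284.0832: V=(p*·95.9864+(1−p*)·-88.6677)/1.07=-8.5275; Δ=(95.9864−-88.6677)/(409.0798−224.4257)=1.0000; B=V−Δ·S=-292.6107
Node (1,0) S=108.2300: V=(p*·-136.7595+(1−p*)·-207.1090)/1.07=-165.2380; Δ=(-136.7595−-207.1090)/(155.8512−85.5017)=1.0000; B=V−Δ·S=-273.4680
Node (1,1) S=197.2800: V=(p*·-8.5275+(1−p*)·-136.7595)/1.07=-76.1880; Δ=(-8.5275−-136.7595)/(284.0832−155.8512)=1.0000; B=V−Δ·S=-273.4680
Node (0,0) S=137.0000: V=(p*·-76.1880+(1−p*)·-165.2380)/1.07=-118.5775; Δ=(-76.1880−-165.2380)/(197.2800−108.2300)=1.0000; B=V−Δ·S=-255.5775
Root portfolio cost Δ·137+B reproduces V0=-118.5775.

(0,0): Delta=1.0000 Bond=-255.5775
(1,0): Delta=1.0000 Bond=-273.4680
(1,1): Delta=1.0000 Bond=-273.4680
(2,0): Delta=1.0000 Bond=-292.6107
(2,1): Delta=1.0000 Bond=-292.6107
(2,2): Delta=1.0000 Bond=-292.6107
(3,0): Delta=1.0000 Bond=-313.0935
(3,1): Delta=1.0000 Bond=-313.0935
(3,2): Delta=1.0000 Bond=-313.0935
(3,3): Delta=1.0000 Bond=-313.0935
V0=-118.5775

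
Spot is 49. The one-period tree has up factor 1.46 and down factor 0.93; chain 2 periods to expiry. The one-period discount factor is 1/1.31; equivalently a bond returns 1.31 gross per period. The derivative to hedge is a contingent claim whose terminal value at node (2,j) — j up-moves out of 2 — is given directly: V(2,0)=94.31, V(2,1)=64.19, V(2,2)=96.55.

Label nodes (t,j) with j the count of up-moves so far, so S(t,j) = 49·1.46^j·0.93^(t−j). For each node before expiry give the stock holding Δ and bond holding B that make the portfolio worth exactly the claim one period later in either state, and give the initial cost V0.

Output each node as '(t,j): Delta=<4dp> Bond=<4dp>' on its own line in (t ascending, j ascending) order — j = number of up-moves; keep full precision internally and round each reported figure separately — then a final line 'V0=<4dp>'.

(0,0): Delta=0.4314 Bond=27.3647
(1,0): Delta=-1.2471 Bond=112.3375
(1,1): Delta=0.8535 Bond=5.6545
V0=48.5040

Since d<R<u, set p* = (R−d)/(u−d) = 0.7170; price each node as the discounted p*-expectation of its children.
Terminal values V(2,·): V(2,0)=94.3100, V(2,1)=64.1900, V(2,2)=96.5500
Node (1,0) S=45.5700: V=(p*·64.1900+(1−p*)·94.3100)/1.31=55.5073; Δ=(64.1900−94.3100)/(66.5322−42.3801)=-1.2471; B=V−Δ·S=112.3375
Node (1,1) S=71.5400: V=(p*·96.5500+(1−p*)·64.1900)/1.31=66.7111; Δ=(96.5500−64.1900)/(104.4484−66.5322)=0.8535; B=V−Δ·S=5.6545
Node (0,0) S=49.0000: V=(p*·66.7111+(1−p*)·55.5073)/1.31=48.5040; Δ=(66.7111−55.5073)/(71.5400−45.5700)=0.4314; B=V−Δ·S=27.3647
The time-0 hedge costs 48.5040, which is the no-arbitrage price.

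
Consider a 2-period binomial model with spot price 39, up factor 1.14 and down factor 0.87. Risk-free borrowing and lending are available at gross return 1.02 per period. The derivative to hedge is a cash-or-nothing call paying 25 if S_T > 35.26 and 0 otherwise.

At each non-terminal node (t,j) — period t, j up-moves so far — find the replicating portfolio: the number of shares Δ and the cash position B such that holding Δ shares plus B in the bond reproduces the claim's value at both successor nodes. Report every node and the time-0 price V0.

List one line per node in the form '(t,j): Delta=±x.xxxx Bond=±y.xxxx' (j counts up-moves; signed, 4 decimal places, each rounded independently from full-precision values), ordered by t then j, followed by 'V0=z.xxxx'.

Risk-neutral probability p* = (R−d)/(u−d) = (1.02−0.87)/(1.14−0.87) = 0.5556.
At expiry t=2: V(2,0)=0.0000, V(2,1)=25.0000, V(2,2)=25.0000
  t=1,j=0: stock 33.9300 → up 38.6802 (V=25.0000), down 29.5191 (V=0.0000). Price 13.6166; hedge Δ=2.7289, bond B=-78.9760.
  t=1,j=1: stock 44.4600 → up 50.6844 (V=25.0000), down 38.6802 (V=25.0000). Price 24.5098; hedge Δ=0.0000, bond B=24.5098.
  t=0,j=0: stock 39.0000 → up 44.4600 (V=24.5098), down 33.9300 (V=13.6166). Price 19.2827; hedge Δ=1.0345, bond B=-21.0626.
Root portfolio cost Δ·39+B reproduces V0=19.2827.

(0,0): Delta=1.0345 Bond=-21.0626
(1,0): Delta=2.7289 Bond=-78.9760
(1,1): Delta=0.0000 Bond=24.5098
V0=19.2827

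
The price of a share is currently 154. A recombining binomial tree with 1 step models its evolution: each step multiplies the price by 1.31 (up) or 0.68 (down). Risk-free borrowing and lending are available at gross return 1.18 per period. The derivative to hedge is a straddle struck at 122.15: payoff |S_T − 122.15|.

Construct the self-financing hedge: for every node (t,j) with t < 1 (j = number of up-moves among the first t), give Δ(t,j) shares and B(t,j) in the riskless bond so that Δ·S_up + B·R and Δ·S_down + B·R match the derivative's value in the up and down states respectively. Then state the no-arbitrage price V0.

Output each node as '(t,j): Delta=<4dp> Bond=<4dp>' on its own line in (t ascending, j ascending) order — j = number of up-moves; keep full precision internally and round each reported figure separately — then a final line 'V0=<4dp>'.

(0,0): Delta=0.6407 Bond=-42.0876
V0=56.5791

Under the risk-neutral measure, an up-move has probability p* = (R−d)/(u−d) = 0.7937 and values discount at R = 1.18.
Terminal values V(1,·): V(1,0)=17.4300, V(1,1)=79.5900
  t=0,j=0: stock 154.0000 → up 201.7400 (V=79.5900), down 104.7200 (V=17.4300). Price 56.5791; hedge Δ=0.6407, bond B=-42.0876.
Check: Δ(0,0)·S0 + B(0,0) = 56.5791 = V0.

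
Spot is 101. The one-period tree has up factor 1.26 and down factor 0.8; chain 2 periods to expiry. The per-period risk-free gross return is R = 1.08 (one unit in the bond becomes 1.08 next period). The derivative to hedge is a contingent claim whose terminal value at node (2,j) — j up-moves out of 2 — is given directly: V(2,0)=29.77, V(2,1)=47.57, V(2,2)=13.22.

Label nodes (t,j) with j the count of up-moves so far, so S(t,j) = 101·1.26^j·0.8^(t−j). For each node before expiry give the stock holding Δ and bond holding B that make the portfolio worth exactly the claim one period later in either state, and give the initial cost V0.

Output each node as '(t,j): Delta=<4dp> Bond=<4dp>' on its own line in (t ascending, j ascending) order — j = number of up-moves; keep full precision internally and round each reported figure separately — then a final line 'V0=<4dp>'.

(0,0): Delta=-0.2779 Bond=55.6021
(1,0): Delta=0.4789 Bond=-1.0986
(1,1): Delta=-0.5868 Bond=99.3603
V0=27.5355

Under the risk-neutral measure, an up-move has probability p* = (R−d)/(u−d) = 0.6087 and values discount at R = 1.08.
At expiry t=2: V(2,0)=29.7700, V(2,1)=47.5700, V(2,2)=13.2200
  t=1,j=0: stock 80.8000 → up 101.8080 (V=47.5700), down 64.6400 (V=29.7700). Price 37.5970; hedge Δ=0.4789, bond B=-1.0986.
  t=1,j=1: stock 127.2600 → up 160.3476 (V=13.2200), down 101.8080 (V=47.5700). Price 24.6864; hedge Δ=-0.5868, bond B=99.3603.
  t=0,j=0: stock 101.0000 → up 127.2600 (V=24.6864), down 80.8000 (V=37.5970). Price 27.5355; hedge Δ=-0.2779, bond B=55.6021.
Check: Δ(0,0)·S0 + B(0,0) = 27.5355 = V0.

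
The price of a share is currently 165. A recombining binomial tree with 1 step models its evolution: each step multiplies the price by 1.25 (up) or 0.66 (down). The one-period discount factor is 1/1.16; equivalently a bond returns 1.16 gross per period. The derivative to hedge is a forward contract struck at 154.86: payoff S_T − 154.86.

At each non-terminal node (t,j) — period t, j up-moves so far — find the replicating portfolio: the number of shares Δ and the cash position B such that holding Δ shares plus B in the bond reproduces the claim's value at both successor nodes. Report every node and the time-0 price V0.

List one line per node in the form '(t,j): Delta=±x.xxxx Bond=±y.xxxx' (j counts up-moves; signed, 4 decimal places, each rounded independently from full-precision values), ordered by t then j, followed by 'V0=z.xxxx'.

Under the risk-neutral measure, an up-move has probability p* = (R−d)/(u−d) = 0.8475 and values discount at R = 1.16.
At expiry t=1: V(1,0)=-45.9600, V(1,1)=51.3900
Node (0,0) S=165.0000: V=(p*·51.3900+(1−p*)·-45.9600)/1.16=31.5000; Δ=(51.3900−-45.9600)/(206.2500−108.9000)=1.0000; B=V−Δ·S=-133.5000
The time-0 hedge costs 31.5000, which is the no-arbitrage price.

(0,0): Delta=1.0000 Bond=-133.5000
V0=31.5000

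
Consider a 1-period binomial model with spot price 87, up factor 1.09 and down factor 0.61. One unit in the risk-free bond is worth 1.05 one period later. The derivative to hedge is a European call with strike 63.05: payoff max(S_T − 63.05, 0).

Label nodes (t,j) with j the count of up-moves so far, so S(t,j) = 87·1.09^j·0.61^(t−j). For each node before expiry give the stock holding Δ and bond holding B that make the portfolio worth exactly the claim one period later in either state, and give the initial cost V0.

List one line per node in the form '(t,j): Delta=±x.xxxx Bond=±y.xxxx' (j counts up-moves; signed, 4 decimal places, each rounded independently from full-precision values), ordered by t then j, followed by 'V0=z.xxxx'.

(0,0): Delta=0.7610 Bond=-38.4639
V0=27.7444

The replicating-portfolio and risk-neutral prices coincide; use p* = (1.05−0.61)/(1.09−0.61) = 0.9167 for the latter.
Payoff layer (t=1): V(1,0)=0.0000, V(1,1)=31.7800
Node (0,0) S=87.0000: V=(p*·31.7800+(1−p*)·0.0000)/1.05=27.7444; Δ=(31.7800−0.0000)/(94.8300−53.0700)=0.7610; B=V−Δ·S=-38.4639
Root portfolio cost Δ·87+B reproduces V0=27.7444.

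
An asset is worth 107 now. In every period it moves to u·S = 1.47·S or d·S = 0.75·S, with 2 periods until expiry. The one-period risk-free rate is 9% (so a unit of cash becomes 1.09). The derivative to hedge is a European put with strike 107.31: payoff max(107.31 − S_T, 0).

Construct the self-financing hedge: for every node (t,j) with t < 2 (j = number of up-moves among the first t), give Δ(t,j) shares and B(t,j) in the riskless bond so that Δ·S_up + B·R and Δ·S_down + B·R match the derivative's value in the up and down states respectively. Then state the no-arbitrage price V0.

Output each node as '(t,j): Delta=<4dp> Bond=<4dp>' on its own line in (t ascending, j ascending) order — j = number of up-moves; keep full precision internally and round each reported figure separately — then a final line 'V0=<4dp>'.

(0,0): Delta=-0.2962 Bond=42.7377
(1,0): Delta=-0.8156 Bond=88.2646
(1,1): Delta=0.0000 Bond=0.0000
V0=11.0478

No-arbitrage ⇒ martingale measure with p* = (R−d)/(u−d) = 0.4722.
At expiry t=2: V(2,0)=47.1225, V(2,1)=0.0000, V(2,2)=0.0000
(1,0): S=80.2500. Δ = (V_up−V_dn)/(S_up−S_dn) = (0.0000−47.1225)/(117.9675−60.1875) = -0.8156. V = [p*·0.0000 + (1−p*)·47.1225]/1.09 = 22.8167. B = V − Δ·S = 88.2646.
(1,1): S=157.2900. Δ = (V_up−V_dn)/(S_up−S_dn) = (0.0000−0.0000)/(231.2163−117.9675) = 0.0000. V = [p*·0.0000 + (1−p*)·0.0000]/1.09 = 0.0000. B = V − Δ·S = 0.0000.
(0,0): S=107.0000. Δ = (V_up−V_dn)/(S_up−S_dn) = (0.0000−22.8167)/(157.2900−80.2500) = -0.2962. V = [p*·0.0000 + (1−p*)·22.8167]/1.09 = 11.0478. B = V − Δ·S = 42.7377.
The time-0 hedge costs 11.0478, which is the no-arbitrage price.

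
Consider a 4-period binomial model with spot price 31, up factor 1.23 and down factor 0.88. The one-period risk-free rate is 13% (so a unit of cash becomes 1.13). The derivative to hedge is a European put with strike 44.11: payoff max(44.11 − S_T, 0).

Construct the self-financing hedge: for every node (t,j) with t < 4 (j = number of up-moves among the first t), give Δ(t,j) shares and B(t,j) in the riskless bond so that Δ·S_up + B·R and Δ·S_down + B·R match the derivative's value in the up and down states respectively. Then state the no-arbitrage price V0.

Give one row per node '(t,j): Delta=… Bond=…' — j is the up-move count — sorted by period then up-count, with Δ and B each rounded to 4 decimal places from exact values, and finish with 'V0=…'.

(0,0): Delta=-0.3441 Bond=12.7068
(1,0): Delta=-0.7215 Bond=24.6543
(1,1): Delta=-0.2361 Bond=10.2404
(2,0): Delta=-1.0000 Bond=34.5446
(2,1): Delta=-0.6418 Bond=25.1853
(2,2): Delta=-0.1200 Bond=6.1262
(3,0): Delta=-1.0000 Bond=39.0354
(3,1): Delta=-1.0000 Bond=39.0354
(3,2): Delta=-0.5393 Bond=24.2290
(3,3): Delta=0.0000 Bond=0.0000
V0=2.0392

Under the risk-neutral measure, an up-move has probability p* = (R−d)/(u−d) = 0.7143 and values discount at R = 1.13.
Payoff layer (t=4): V(4,0)=25.5194, V(4,1)=18.1255, V(4,2)=7.7907, V(4,3)=0.0000, V(4,4)=0.0000
  t=3,j=0: stock 21.1256 → up 25.9845 (V=18.1255), down 18.5906 (V=25.5194). Price 17.9098; hedge Δ=-1.0000, bond B=39.0354.
  t=3,j=1: stock 29.5279 → up 36.3193 (V=7.7907), down 25.9845 (V=18.1255). Price 9.5075; hedge Δ=-1.0000, bond B=39.0354.
  t=3,j=2: stock 41.2719 → up 50.7645 (V=0.0000), down 36.3193 (V=7.7907). Price 1.9698; hedge Δ=-0.5393, bond B=24.2290.
  t=3,j=3: stock 57.6869 → up 70.9549 (V=0.0000), down 50.7645 (V=0.0000). Price 0.0000; hedge Δ=0.0000, bond B=0.0000.
  t=2,j=0: stock 24.0064 → up 29.5279 (V=9.5075), down 21.1256 (V=17.9098). Price 10.5382; hedge Δ=-1.0000, bond B=34.5446.
  t=2,j=1: stock 33.5544 → up 41.2719 (V=1.9698), down 29.5279 (V=9.5075). Price 3.6491; hedge Δ=-0.6418, bond B=25.1853.
  t=2,j=2: stock 46.8999 → up 57.6869 (V=0.0000), down 41.2719 (V=1.9698). Price 0.4981; hedge Δ=-0.1200, bond B=6.1262.
  t=1,j=0: stock 27.2800 → up 33.5544 (V=3.6491), down 24.0064 (V=10.5382). Price 4.9712; hedge Δ=-0.7215, bond B=24.6543.
  t=1,j=1: stock 38.1300 → up 46.8999 (V=0.4981), down 33.5544 (V=3.6491). Price 1.2375; hedge Δ=-0.2361, bond B=10.2404.
  t=0,j=0: stock 31.0000 → up 38.1300 (V=1.2375), down 27.2800 (V=4.9712). Price 2.0392; hedge Δ=-0.3441, bond B=12.7068.
Check: Δ(0,0)·S0 + B(0,0) = 2.0392 = V0.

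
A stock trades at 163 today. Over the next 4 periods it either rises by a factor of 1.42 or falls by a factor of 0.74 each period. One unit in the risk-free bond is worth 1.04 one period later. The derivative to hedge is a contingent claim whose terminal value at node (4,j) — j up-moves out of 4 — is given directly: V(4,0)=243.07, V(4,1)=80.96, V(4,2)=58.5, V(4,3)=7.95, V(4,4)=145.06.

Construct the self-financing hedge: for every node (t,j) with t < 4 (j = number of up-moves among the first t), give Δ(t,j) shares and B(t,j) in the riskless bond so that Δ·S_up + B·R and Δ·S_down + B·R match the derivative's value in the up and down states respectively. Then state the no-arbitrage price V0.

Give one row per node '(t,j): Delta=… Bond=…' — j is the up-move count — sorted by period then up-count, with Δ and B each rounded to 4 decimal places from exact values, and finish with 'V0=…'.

No-arbitrage ⇒ martingale measure with p* = (R−d)/(u−d) = 0.4412.
Terminal payoffs: V(4,0)=243.0700, V(4,1)=80.9600, V(4,2)=58.5000, V(4,3)=7.9500, V(4,4)=145.0600
  t=3,j=0: stock 66.0515 → up 93.7931 (V=80.9600), down 48.8781 (V=243.0700). Price 164.9528; hedge Δ=-3.6093, bond B=403.3498.
  t=3,j=1: stock 126.7475 → up 179.9814 (V=58.5000), down 93.7931 (V=80.9600). Price 68.3184; hedge Δ=-0.2606, bond B=101.3479.
  t=3,j=2: stock 243.2182 → up 345.3698 (V=7.9500), down 179.9814 (V=58.5000). Price 34.8063; hedge Δ=-0.3056, bond B=109.1445.
  t=3,j=3: stock 466.7159 → up 662.7366 (V=145.0600), down 345.3698 (V=7.9500). Price 65.8074; hedge Δ=0.4320, bond B=-135.8249.
  t=2,j=0: stock 89.2588 → up 126.7475 (V=68.3184), down 66.0515 (V=164.9528). Price 117.6154; hedge Δ=-1.5921, bond B=259.7247.
  t=2,j=1: stock 171.2804 → up 243.2182 (V=34.8063), down 126.7475 (V=68.3184). Price 51.4747; hedge Δ=-0.2877, bond B=100.7573.
  t=2,j=2: stock 328.6732 → up 466.7159 (V=65.8074), down 243.2182 (V=34.8063). Price 46.6185; hedge Δ=0.1387, bond B=1.0286.
  t=1,j=0: stock 120.6200 → up 171.2804 (V=51.4747), down 89.2588 (V=117.6154). Price 85.0343; hedge Δ=-0.8064, bond B=182.3000.
  t=1,j=1: stock 231.4600 → up 328.6732 (V=46.6185), down 171.2804 (V=51.4747). Price 47.4349; hedge Δ=-0.0309, bond B=54.5763.
  t=0,j=0: stock 163.0000 → up 231.4600 (V=47.4349), down 120.6200 (V=85.0343). Price 65.8137; hedge Δ=-0.3392, bond B=121.1070.
The time-0 hedge costs 65.8137, which is the no-arbitrage price.

(0,0): Delta=-0.3392 Bond=121.1070
(1,0): Delta=-0.8064 Bond=182.3000
(1,1): Delta=-0.0309 Bond=54.5763
(2,0): Delta=-1.5921 Bond=259.7247
(2,1): Delta=-0.2877 Bond=100.7573
(2,2): Delta=0.1387 Bond=1.0286
(3,0): Delta=-3.6093 Bond=403.3498
(3,1): Delta=-0.2606 Bond=101.3479
(3,2): Delta=-0.3056 Bond=109.1445
(3,3): Delta=0.4320 Bond=-135.8249
V0=65.8137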